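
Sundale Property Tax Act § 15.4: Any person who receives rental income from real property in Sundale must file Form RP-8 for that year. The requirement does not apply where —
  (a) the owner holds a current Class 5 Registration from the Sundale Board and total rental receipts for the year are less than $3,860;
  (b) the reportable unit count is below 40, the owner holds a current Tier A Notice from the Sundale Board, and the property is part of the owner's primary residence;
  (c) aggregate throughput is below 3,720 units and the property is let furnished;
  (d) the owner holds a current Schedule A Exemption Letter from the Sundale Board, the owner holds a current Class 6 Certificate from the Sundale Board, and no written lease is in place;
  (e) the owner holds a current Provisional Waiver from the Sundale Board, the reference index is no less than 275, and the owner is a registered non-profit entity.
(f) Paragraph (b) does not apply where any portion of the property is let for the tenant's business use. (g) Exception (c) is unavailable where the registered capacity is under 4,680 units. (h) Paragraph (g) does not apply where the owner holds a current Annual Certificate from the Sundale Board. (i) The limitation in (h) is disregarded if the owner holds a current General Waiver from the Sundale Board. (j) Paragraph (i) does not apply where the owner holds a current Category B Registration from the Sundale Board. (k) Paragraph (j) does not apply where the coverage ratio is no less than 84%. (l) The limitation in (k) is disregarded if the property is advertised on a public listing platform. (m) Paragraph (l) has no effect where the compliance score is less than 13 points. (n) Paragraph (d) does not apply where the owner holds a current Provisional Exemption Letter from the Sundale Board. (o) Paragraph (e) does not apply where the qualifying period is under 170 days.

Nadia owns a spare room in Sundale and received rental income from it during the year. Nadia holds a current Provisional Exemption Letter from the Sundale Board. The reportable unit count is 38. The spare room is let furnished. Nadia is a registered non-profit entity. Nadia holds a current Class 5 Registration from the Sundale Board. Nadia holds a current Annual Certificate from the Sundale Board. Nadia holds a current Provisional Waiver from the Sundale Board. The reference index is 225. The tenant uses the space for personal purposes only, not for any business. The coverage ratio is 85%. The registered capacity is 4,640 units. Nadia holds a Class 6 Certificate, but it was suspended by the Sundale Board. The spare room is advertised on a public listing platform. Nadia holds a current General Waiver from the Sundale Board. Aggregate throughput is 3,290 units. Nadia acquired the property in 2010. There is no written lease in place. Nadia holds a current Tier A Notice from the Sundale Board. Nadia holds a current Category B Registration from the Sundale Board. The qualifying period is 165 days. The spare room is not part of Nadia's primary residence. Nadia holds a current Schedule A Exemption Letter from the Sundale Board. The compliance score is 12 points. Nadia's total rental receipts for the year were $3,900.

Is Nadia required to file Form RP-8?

Exception (a) fails — total rental receipts for the year are $3,900, not less than $3,860.
Exception (b) does not apply: the spare room is not part of the primary residence.
Exception (c): aggregate throughput is 3,290 units, below the 3,720 units limit; the property is let furnished — every condition holds. But applying paragraphs (g)–(m): (g) operates against (c): the registered capacity is 4,640 units, under the 4,680 units limit. (h) would limit (g) — a current Annual Certificate is held — but (i) sets (h) aside: (i) is engaged — a current General Waiver is held. (j) would limit (i) — a current Category B Registration is held — but (k) sets (j) aside: (k) operates against (j): the coverage ratio is 85%, meeting the 84% threshold. (l) would limit (k) — the property is publicly advertised — but (m) sets (l) aside: (m) operates against (l): the compliance score is 12 points, less than the 13 points limit. Exception (c) does not apply.
Exception (d) does not apply: no current Class 6 Certificate is held.
Exception (e) fails — the reference index is 225, short of 275.
No exception is made out. Nadia falls within the general rule.

Yes — Nadia must file Form RP-8.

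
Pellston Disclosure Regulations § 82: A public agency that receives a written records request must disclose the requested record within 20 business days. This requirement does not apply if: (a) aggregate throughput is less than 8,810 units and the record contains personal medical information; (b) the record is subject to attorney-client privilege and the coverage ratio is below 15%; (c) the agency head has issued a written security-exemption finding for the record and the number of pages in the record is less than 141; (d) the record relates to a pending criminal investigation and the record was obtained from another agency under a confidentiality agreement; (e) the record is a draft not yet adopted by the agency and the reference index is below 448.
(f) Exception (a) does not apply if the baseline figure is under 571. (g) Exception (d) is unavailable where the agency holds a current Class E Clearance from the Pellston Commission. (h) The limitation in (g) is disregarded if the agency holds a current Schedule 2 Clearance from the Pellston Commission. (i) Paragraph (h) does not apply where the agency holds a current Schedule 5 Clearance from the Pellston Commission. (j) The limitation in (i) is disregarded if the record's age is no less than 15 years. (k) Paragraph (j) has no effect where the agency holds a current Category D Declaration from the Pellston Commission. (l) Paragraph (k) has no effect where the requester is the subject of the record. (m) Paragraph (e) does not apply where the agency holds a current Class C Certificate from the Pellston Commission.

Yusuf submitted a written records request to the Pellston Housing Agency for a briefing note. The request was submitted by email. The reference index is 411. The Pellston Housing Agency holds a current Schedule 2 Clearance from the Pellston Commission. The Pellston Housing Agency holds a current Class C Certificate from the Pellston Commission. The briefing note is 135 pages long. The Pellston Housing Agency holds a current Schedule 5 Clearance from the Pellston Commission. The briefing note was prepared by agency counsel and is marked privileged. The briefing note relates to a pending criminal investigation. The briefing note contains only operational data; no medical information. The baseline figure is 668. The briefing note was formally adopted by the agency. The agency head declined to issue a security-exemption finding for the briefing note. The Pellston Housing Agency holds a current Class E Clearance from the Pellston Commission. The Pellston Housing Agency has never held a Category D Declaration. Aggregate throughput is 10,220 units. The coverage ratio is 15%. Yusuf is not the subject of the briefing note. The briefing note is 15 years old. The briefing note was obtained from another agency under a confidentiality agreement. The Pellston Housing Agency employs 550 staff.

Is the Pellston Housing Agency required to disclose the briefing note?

Exception (a) requires that aggregate throughput is less than 8,810 units; but aggregate throughput is 10,220 units, not less than 8,810 units, so (a) is unavailable.
Exception (b) fails — the coverage ratio is 15%, not below 15%.
Exception (c) fails — the agency head declined to issue a security-exemption finding.
Exception (d)'s conditions are all satisfied: the briefing note relates to a pending investigation; the briefing note was obtained under a confidentiality agreement. Applying paragraphs (g)–(l): (g) is triggered (a current Class E Clearance is held), but is displaced by (h): (h) operates against (g): a current Schedule 2 Clearance is held. (i) applies (a current Schedule 5 Clearance is held), but is displaced by (j): (j) operates against (i): the record's age is 15 years, meeting the 15 years threshold. (k), which would lift (j), does not operate here — no current Category D Declaration is held. (d) remains available.
Exception (e) fails — the briefing note has been formally adopted.

No — exception (d) applies; the Pellston Housing Agency is not required to disclose the briefing note.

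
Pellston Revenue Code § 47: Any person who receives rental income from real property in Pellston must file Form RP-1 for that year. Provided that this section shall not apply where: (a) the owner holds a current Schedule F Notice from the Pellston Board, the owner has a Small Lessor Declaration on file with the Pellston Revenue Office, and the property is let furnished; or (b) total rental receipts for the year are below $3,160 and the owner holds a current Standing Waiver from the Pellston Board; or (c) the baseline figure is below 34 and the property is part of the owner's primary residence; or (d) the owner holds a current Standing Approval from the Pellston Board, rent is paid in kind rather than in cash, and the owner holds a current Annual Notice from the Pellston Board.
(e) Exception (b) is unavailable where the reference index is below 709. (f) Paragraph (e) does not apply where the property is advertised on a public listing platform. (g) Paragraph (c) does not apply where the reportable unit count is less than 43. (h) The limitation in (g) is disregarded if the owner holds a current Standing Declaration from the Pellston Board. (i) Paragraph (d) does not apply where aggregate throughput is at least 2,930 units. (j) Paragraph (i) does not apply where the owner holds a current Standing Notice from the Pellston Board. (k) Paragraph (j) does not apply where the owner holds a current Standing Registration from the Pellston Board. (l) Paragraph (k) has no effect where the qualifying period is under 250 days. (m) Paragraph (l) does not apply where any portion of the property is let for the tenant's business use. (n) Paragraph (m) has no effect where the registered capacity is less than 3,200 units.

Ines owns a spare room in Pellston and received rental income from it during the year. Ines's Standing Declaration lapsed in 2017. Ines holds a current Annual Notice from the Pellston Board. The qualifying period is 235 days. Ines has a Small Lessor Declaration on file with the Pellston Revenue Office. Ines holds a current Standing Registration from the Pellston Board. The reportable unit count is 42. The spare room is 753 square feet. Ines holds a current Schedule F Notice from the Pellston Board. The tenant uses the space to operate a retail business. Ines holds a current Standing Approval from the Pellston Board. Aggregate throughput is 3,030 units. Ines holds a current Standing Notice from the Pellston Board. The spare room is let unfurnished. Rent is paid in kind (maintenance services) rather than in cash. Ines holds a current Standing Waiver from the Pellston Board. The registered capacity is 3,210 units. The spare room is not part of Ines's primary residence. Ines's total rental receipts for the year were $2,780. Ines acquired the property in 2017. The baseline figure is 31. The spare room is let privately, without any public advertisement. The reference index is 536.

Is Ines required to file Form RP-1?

Yes — Ines must file Form RP-1.

Exception (a) does not apply: the property is let unfurnished.
All of (b)'s requirements are met (total rental receipts for the year are $2,780, below the $3,160 limit; a current Standing Waiver is held). However, paragraphs (e)–(f) must be considered: (e) operates against (b): the reference index is 536, below the 709 limit. (f) is not triggered (the property is let privately without advertisement), so (e) stands. So (b) is unavailable.
Exception (c) requires that the property is part of the owner's primary residence; but the spare room is not part of the primary residence, so (c) is unavailable.
Exception (d)'s conditions are all satisfied: a current Standing Approval is held; rent is paid in kind; a current Annual Notice is held. Turning to paragraphs (i)–(n): (i) operates against (d): aggregate throughput is 3,030 units, meeting the 2,930 units threshold. (j) is triggered (a current Standing Notice is held), but is overridden by (k): (k) operates against (j): a current Standing Registration is held. (l) is triggered (the qualifying period is 235 days, under the 250 days limit), but is displaced by (m): (m) operates against (l): the space is let for business use. (n) is not triggered (the registered capacity is 3,210 units, not less than 3,200 units), so (m) stands. So (d) is unavailable.
Every exception is unavailable, so the rule governs.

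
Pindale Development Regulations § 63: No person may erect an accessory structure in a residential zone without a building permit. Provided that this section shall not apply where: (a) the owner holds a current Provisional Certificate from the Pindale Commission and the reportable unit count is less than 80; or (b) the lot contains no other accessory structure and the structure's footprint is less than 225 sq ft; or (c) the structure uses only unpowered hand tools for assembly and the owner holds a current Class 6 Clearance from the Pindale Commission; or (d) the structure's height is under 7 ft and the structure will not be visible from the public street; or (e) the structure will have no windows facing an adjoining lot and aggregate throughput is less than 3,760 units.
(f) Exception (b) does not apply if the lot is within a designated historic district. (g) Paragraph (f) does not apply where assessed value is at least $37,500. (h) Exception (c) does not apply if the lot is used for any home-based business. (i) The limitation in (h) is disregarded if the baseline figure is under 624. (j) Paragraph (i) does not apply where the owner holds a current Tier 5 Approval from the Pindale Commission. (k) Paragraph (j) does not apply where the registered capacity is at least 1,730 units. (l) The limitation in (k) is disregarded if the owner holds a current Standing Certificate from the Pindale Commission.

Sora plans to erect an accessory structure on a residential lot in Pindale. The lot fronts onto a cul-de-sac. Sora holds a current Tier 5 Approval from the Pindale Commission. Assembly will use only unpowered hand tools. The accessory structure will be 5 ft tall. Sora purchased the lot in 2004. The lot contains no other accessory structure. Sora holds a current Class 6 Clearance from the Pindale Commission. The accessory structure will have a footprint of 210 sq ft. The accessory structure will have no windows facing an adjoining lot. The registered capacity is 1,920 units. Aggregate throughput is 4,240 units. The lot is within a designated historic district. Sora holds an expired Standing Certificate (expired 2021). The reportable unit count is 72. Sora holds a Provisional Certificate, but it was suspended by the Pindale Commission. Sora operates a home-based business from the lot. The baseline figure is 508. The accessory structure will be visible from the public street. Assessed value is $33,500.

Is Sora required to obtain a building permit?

Exception (a) requires that the owner holds a current Provisional Certificate from the Pindale Commission; but there is no Provisional Certificate in force, so (a) is unavailable.
Exception (b)'s conditions are all satisfied: the lot has no other accessory structure; the structure's footprint is 210 sq ft, less than the 225 sq ft limit. Turning to paragraphs (f)–(g): (f) is engaged — the lot is in a historic district. (g), which would lift (f), is not engaged — assessed value is $33,500, short of $37,500. (b) is therefore removed.
Exception (c) is satisfied on its face — assembly uses only hand tools; a current Class 6 Clearance is held. Under paragraphs (h)–(l): (h) is engaged (a home-based business operates on the lot), but is set aside by (i): (i) operates — the baseline figure is 508, under the 624 limit. (j) is triggered (a current Tier 5 Approval is held), but is itself disapplied by (k): (k) is triggered — the registered capacity is 1,920 units, meeting the 1,730 units threshold. (l), which would lift (k), is not engaged — the Standing Certificate is not current. So (c) applies.
Exception (d) fails — the structure will be visible from the street.
Exception (e) does not apply: aggregate throughput is 4,240 units, not less than 3,760 units.

No — exception (c) applies; Sora does not need a building permit.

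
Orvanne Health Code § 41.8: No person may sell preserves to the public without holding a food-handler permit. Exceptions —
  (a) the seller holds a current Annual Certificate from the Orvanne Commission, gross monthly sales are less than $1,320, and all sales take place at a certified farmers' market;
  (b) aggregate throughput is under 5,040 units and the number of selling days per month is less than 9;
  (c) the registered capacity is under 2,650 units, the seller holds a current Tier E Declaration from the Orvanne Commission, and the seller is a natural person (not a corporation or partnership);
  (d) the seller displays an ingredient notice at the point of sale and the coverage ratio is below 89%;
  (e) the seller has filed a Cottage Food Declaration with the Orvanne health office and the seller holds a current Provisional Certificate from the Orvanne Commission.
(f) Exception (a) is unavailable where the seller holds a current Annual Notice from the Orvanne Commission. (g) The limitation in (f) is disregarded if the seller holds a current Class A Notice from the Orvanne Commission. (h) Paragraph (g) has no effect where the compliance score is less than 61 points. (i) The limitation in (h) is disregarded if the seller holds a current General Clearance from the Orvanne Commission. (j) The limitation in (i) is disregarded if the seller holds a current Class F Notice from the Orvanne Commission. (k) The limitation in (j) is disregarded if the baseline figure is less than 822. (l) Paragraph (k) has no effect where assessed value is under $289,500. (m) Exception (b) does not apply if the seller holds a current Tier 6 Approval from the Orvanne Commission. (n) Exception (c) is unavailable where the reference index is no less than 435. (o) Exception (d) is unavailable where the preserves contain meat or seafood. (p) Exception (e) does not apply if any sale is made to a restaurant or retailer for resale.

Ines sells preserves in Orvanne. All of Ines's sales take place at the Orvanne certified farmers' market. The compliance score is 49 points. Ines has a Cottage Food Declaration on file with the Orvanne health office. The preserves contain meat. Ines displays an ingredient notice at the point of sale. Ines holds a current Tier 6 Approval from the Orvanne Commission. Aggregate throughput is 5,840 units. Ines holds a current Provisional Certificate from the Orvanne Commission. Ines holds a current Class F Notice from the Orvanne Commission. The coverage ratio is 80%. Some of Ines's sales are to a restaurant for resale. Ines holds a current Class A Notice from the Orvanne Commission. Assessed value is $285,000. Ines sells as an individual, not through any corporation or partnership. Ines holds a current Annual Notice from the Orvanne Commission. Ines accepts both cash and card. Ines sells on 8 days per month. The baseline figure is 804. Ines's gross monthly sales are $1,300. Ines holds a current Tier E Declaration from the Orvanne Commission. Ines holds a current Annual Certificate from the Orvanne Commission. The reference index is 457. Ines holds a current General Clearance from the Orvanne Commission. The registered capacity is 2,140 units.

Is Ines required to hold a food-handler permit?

Exception (a)'s conditions are all satisfied: a current Annual Certificate is held; gross monthly sales are $1,300, less than the $1,320 limit; all sales are at a certified farmers' market. But: (f) operates against (a): a current Annual Notice is held. (g) operates (a current Class A Notice is held), but is itself disapplied by (h): (h) operates against (g): the compliance score is 49 points, less than the 61 points limit. (i) would limit (h) — a current General Clearance is held — but (j) sets (i) aside: (j) operates against (i): a current Class F Notice is held. (k) would limit (j) — the baseline figure is 804, less than the 822 limit — but (l) sets (k) aside: (l) operates against (k): assessed value is $285,000, under the $289,500 limit. So (a) is unavailable.
Exception (b) fails — aggregate throughput is 5,840 units, not under 5,040 units.
Exception (c): the registered capacity is 2,140 units, under the 2,650 units limit; a current Tier E Declaration is held; the seller is a natural person — every condition holds. However, paragraph (n) must be considered: (n) is triggered — the reference index is 457, meeting the 435 threshold. So (c) is unavailable.
Exception (d) is satisfied on its face — an ingredient notice is displayed; the coverage ratio is 80%, below the 89% limit. But: (o) applies — the preserves contain meat. Exception (d) does not apply.
All of (e)'s requirements are met (a Cottage Food Declaration is on file; a current Provisional Certificate is held). But: (p) operates — some sales are to a restaurant for resale. So (e) is unavailable.
Every exception is unavailable, so the rule governs.

Yes — Ines must hold a food-handler permit.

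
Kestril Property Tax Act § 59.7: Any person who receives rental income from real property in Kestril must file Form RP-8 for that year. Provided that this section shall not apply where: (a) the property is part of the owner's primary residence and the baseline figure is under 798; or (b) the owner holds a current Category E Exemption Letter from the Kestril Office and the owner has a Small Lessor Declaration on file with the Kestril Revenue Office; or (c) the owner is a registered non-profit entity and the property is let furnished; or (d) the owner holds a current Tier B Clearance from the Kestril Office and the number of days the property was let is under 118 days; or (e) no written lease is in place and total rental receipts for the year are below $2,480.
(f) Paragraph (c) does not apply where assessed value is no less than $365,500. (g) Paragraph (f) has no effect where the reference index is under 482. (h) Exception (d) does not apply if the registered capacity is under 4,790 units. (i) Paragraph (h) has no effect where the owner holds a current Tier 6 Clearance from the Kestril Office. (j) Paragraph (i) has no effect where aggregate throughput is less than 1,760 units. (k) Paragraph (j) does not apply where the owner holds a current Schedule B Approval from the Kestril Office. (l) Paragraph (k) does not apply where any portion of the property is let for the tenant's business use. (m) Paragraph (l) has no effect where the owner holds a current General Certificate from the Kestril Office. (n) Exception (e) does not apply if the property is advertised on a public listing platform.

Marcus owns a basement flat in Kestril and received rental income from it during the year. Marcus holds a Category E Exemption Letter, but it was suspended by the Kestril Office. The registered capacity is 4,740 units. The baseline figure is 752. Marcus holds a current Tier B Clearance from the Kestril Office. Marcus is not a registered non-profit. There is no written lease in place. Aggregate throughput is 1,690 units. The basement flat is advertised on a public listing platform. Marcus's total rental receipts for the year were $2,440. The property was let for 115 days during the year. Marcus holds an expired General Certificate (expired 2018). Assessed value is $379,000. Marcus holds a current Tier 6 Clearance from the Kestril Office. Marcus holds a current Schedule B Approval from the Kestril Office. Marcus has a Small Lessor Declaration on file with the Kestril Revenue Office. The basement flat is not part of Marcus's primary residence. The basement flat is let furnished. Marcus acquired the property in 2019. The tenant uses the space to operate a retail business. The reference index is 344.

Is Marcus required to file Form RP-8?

Exception (a) requires that the property is part of the owner's primary residence; but the basement flat is not part of the primary residence, so (a) is unavailable.
Exception (b) fails — the Category E Exemption Letter is not current.
Exception (c) fails — Marcus is not a registered non-profit.
Exception (d)'s conditions are all satisfied: a current Tier B Clearance is held; the number of days the property was let is 115 days, under the 118 days limit. But: (h) operates against (d): the registered capacity is 4,740 units, under the 4,790 units limit. (i) would limit (h) — a current Tier 6 Clearance is held — but (j) sets (i) aside: (j) operates — aggregate throughput is 1,690 units, less than the 1,760 units limit. (k) would limit (j) — a current Schedule B Approval is held — but (l) sets (k) aside: (l) operates against (k): the space is let for business use. (m), which would lift (l), is not triggered — the General Certificate is not current. So (d) is unavailable.
All of (e)'s requirements are met (there is no written lease; total rental receipts for the year are $2,440, below the $2,480 limit). However, paragraph (n) must be considered: (n) operates against (e): the property is publicly advertised. Exception (e) does not apply.
No exception applies. The general rule governs.

Yes — Marcus must file Form RP-8.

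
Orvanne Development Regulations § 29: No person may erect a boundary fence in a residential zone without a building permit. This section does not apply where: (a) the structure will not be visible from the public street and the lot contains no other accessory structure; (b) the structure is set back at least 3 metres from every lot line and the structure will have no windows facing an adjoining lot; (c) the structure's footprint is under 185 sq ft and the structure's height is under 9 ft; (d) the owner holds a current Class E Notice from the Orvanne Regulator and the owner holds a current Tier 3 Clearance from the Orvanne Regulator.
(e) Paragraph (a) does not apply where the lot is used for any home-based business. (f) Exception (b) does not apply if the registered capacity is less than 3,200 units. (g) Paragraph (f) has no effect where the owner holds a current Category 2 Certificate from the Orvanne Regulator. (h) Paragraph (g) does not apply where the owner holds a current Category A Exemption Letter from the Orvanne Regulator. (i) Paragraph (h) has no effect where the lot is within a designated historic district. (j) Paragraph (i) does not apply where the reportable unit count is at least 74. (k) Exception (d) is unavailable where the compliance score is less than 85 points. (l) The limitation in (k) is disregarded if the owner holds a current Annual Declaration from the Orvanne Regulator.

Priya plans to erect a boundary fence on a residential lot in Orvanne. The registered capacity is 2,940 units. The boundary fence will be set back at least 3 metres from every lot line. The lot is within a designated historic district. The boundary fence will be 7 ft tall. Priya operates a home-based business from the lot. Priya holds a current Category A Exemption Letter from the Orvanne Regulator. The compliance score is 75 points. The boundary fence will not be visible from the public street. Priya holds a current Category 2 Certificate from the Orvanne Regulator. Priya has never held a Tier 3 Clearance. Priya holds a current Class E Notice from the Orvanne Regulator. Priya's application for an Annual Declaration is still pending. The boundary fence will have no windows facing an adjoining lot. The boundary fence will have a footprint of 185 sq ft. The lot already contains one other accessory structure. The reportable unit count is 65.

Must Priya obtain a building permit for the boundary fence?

Exception (a) fails — the lot already has another accessory structure.
Exception (b)'s conditions are all satisfied: the setback is at least 3 m on every side; no windows face an adjoining lot. Considering the limiting provisions: (f) operates (the registered capacity is 2,940 units, less than the 3,200 units limit), but is displaced by (g): (g) operates against (f): a current Category 2 Certificate is held. (h) would limit (g) — a current Category A Exemption Letter is held — but (i) sets (h) aside: (i) operates against (h): the lot is in a historic district. (j), which would lift (i), is not engaged — the reportable unit count is 65, short of 74. (b) remains available.
Exception (c) requires that the structure's footprint is under 185 sq ft; but the structure's footprint is 185 sq ft, not under 185 sq ft, so (c) is unavailable.
Exception (d) fails — no current Tier 3 Clearance is held.

No — exception (b) applies; Priya does not need a building permit.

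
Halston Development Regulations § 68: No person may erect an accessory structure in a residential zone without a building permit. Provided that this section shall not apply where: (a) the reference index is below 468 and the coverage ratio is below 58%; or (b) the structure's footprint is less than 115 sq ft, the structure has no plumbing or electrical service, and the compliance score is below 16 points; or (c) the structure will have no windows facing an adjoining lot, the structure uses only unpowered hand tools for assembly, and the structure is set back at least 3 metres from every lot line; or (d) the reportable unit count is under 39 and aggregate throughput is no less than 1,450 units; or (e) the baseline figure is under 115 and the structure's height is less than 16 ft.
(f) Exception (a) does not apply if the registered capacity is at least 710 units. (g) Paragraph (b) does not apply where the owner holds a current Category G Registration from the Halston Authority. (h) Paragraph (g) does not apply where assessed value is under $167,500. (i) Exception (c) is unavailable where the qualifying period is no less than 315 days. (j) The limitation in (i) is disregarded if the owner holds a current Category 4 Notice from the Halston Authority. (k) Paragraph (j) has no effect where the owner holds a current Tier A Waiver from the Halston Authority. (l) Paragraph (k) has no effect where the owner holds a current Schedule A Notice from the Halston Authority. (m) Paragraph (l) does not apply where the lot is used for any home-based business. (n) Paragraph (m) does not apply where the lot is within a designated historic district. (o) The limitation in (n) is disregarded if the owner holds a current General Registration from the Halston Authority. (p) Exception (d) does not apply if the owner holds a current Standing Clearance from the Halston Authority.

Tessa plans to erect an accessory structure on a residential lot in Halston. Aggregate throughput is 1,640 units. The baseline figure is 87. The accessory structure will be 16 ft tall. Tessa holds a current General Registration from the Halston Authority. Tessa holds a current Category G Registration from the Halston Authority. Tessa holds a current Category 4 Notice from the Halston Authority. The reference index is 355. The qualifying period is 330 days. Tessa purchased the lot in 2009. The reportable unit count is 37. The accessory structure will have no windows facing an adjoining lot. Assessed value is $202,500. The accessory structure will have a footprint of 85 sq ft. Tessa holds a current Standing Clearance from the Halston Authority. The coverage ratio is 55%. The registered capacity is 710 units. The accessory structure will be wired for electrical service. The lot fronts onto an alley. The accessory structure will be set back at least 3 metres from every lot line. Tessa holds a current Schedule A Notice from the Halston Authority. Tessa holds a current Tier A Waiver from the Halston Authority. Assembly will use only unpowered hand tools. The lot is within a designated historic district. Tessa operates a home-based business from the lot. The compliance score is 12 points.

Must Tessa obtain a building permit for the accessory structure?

Exception (a)'s conditions are all satisfied: the reference index is 355, below the 468 limit; the coverage ratio is 55%, below the 58% limit. However, paragraph (f) must be considered: (f) operates — the registered capacity is 710 units, meeting the 710 units threshold. So (a) is unavailable.
Exception (b) fails — electrical service is planned.
Exception (c) is satisfied on its face — no windows face an adjoining lot; assembly uses only hand tools; the setback is at least 3 m on every side. But applying paragraphs (i)–(o): (i) operates against (c): the qualifying period is 330 days, meeting the 315 days threshold. (j) would limit (i) — a current Category 4 Notice is held — but (k) sets (j) aside: (k) is triggered — a current Tier A Waiver is held. (l) would limit (k) — a current Schedule A Notice is held — but (m) sets (l) aside: (m) operates — a home-based business operates on the lot. (n) is engaged (the lot is in a historic district), but yields to (o): (o) operates against (n): a current General Registration is held. So (c) is unavailable.
Exception (d) is satisfied on its face — the reportable unit count is 37, under the 39 limit; aggregate throughput is 1,640 units, meeting the 1,450 units threshold. However, paragraph (p) must be considered: (p) operates against (d): a current Standing Clearance is held. So (d) is unavailable.
Exception (e) requires that the structure's height is less than 16 ft; but the structure's height is 16 ft, not less than 16 ft, so (e) is unavailable.
Every exception is unavailable, so the rule governs.

Yes — Tessa must obtain a building permit.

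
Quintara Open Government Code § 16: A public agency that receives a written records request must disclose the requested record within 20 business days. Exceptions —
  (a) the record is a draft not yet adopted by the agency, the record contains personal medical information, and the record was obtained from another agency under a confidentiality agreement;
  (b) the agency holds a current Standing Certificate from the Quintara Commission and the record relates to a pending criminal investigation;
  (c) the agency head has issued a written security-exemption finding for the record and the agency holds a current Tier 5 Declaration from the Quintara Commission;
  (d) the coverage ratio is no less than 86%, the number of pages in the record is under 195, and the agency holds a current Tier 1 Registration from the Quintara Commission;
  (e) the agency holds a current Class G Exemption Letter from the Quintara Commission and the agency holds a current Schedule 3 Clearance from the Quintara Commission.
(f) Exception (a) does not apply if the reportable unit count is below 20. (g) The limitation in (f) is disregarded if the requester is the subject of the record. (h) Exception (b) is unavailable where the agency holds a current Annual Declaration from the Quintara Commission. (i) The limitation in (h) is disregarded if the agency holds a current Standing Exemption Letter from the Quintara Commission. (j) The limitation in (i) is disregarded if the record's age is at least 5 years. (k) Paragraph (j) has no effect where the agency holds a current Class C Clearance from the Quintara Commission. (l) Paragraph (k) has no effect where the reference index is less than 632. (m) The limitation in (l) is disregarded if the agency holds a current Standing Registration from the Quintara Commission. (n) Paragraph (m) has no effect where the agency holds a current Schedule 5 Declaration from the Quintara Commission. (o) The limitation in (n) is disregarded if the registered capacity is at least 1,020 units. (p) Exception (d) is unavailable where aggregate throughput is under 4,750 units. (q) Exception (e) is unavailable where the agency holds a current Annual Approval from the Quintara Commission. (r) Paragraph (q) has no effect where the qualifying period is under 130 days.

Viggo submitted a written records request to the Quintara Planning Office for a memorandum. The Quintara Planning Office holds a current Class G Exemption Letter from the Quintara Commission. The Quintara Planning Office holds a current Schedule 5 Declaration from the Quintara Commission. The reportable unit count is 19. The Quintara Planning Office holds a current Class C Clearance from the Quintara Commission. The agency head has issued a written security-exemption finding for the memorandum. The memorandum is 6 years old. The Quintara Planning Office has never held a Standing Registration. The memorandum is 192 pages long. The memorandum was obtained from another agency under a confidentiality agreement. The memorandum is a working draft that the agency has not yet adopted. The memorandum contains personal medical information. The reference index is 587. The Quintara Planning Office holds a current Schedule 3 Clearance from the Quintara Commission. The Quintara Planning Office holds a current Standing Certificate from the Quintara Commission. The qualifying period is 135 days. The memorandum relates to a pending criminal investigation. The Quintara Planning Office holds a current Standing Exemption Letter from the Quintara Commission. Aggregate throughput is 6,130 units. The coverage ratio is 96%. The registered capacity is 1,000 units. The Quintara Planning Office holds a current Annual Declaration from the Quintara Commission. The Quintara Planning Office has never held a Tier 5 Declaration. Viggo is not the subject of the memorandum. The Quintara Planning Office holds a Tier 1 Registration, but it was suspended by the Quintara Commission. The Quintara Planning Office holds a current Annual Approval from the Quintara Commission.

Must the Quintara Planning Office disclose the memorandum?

Yes — the Quintara Planning Office must disclose the memorandum.

All of (a)'s requirements are met (the memorandum is an unadopted draft; the memorandum contains personal medical information; the memorandum was obtained under a confidentiality agreement). But applying paragraphs (f)–(g): (f) is engaged — the reportable unit count is 19, below the 20 limit. (g), which would lift (f), is not triggered — Viggo is not the subject of the memorandum. Exception (a) does not apply.
Exception (b)'s conditions are all satisfied: a current Standing Certificate is held; the memorandum relates to a pending investigation. However, paragraphs (h)–(o) must be considered: (h) operates against (b): a current Annual Declaration is held. (i) operates (a current Standing Exemption Letter is held), but yields to (j): (j) operates against (i): the record's age is 6 years, meeting the 5 years threshold. (k) is triggered (a current Class C Clearance is held), but is displaced by (l): (l) is engaged — the reference index is 587, less than the 632 limit. (m), which would lift (l), is inapplicable — there is no Standing Registration in force. So (b) is unavailable.
Exception (c) does not apply: there is no Tier 5 Declaration in force.
Exception (d) fails — there is no Tier 1 Registration in force.
Exception (e)'s conditions are all satisfied: a current Class G Exemption Letter is held; a current Schedule 3 Clearance is held. But applying paragraphs (q)–(r): (q) operates against (e): a current Annual Approval is held. (r), which would lift (q), is inapplicable — the qualifying period is 135 days, not under 130 days. Exception (e) does not apply.
Every exception is unavailable, so the rule governs.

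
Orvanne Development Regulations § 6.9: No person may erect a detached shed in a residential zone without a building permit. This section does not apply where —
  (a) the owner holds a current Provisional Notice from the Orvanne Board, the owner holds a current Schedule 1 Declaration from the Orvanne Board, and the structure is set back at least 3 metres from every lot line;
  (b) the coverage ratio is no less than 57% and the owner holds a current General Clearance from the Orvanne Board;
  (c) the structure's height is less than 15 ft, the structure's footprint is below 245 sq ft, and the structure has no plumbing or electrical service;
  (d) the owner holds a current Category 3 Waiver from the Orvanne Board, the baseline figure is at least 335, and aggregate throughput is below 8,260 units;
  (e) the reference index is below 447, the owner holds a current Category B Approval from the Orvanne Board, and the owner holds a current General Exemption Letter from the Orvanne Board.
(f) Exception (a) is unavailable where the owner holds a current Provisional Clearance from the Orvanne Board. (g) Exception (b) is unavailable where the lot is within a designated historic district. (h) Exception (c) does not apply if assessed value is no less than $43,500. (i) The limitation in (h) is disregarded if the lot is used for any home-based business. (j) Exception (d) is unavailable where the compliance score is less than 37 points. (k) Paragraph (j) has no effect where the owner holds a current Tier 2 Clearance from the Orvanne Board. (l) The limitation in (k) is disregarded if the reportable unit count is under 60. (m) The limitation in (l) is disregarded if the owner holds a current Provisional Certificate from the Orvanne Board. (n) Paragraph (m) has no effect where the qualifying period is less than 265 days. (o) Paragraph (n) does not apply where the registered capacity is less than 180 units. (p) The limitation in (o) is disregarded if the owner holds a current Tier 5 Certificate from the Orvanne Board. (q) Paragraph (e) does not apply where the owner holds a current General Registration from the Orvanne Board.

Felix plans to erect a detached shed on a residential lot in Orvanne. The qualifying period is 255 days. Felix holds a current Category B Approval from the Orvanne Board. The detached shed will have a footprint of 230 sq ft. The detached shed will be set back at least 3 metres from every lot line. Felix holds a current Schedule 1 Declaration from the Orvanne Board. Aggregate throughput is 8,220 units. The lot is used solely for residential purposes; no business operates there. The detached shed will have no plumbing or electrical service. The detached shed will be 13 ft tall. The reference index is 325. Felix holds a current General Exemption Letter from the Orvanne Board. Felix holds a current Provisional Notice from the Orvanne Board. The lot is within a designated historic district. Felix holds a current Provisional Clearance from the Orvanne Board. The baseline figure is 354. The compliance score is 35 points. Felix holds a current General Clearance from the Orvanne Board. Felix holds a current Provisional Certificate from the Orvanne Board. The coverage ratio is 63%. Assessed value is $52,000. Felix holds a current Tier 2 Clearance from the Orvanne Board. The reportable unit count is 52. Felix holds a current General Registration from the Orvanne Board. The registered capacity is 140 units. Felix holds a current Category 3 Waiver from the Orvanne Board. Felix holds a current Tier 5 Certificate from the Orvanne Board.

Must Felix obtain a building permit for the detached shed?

Yes — Felix must obtain a building permit.

All of (a)'s requirements are met (a current Provisional Notice is held; a current Schedule 1 Declaration is held; the setback is at least 3 m on every side). But: (f) operates against (a): a current Provisional Clearance is held. Exception (a) does not apply.
All of (b)'s requirements are met (the coverage ratio is 63%, meeting the 57% threshold; a current General Clearance is held). However, paragraph (g) must be considered: (g) is engaged — the lot is in a historic district. So (b) is unavailable.
Exception (c)'s conditions are all satisfied: the structure's height is 13 ft, less than the 15 ft limit; the structure's footprint is 230 sq ft, below the 245 sq ft limit; there is no plumbing or electrical service. Turning to paragraphs (h)–(i): (h) is engaged — assessed value is $52,000, meeting the $43,500 threshold. (i), which would lift (h), is not triggered — the lot is solely residential. Exception (c) does not apply.
All of (d)'s requirements are met (a current Category 3 Waiver is held; the baseline figure is 354, meeting the 335 threshold; aggregate throughput is 8,220 units, below the 8,260 units limit). However, paragraphs (j)–(p) must be considered: (j) operates against (d): the compliance score is 35 points, less than the 37 points limit. (k) is engaged (a current Tier 2 Clearance is held), but is displaced by (l): (l) applies — the reportable unit count is 52, under the 60 limit. (m) would limit (l) — a current Provisional Certificate is held — but (n) sets (m) aside: (n) operates — the qualifying period is 255 days, less than the 265 days limit. (o) operates (the registered capacity is 140 units, less than the 180 units limit), but is set aside by (p): (p) operates against (o): a current Tier 5 Certificate is held. So (d) is unavailable.
Exception (e) is satisfied on its face — the reference index is 325, below the 447 limit; a current Category B Approval is held; a current General Exemption Letter is held. But applying paragraph (q): (q) applies — a current General Registration is held. (e) is therefore removed.
No exception displaces § 6.9.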